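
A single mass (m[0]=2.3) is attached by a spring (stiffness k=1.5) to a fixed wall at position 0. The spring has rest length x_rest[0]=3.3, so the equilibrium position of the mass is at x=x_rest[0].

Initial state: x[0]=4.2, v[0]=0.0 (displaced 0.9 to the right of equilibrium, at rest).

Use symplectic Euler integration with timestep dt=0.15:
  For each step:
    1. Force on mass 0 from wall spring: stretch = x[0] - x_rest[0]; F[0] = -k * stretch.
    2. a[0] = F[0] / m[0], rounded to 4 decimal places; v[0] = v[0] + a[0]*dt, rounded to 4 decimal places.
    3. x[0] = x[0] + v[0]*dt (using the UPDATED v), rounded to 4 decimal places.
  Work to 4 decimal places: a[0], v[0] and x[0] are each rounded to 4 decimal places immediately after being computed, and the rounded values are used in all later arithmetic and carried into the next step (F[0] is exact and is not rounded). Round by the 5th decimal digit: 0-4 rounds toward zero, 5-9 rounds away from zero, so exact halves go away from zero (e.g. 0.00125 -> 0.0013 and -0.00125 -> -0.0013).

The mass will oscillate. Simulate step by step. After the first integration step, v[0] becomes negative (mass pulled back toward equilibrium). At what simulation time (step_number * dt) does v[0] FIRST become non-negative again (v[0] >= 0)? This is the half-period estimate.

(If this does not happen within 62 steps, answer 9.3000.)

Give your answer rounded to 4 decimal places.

Step 0: x=[4.2000] v=[0.0000]
Step 1: x=[4.1868] v=[-0.0881]
Step 2: x=[4.1606] v=[-0.1748]
Step 3: x=[4.1218] v=[-0.2590]
Step 4: x=[4.0709] v=[-0.3394]
Step 5: x=[4.0087] v=[-0.4148]
Step 6: x=[3.9361] v=[-0.4841]
Step 7: x=[3.8542] v=[-0.5463]
Step 8: x=[3.7641] v=[-0.6005]
Step 9: x=[3.6672] v=[-0.6459]
Step 10: x=[3.5649] v=[-0.6818]
Step 11: x=[3.4587] v=[-0.7077]
Step 12: x=[3.3502] v=[-0.7232]
Step 13: x=[3.2410] v=[-0.7281]
Step 14: x=[3.1327] v=[-0.7223]
Step 15: x=[3.0268] v=[-0.7059]
Step 16: x=[2.9249] v=[-0.6792]
Step 17: x=[2.8285] v=[-0.6425]
Step 18: x=[2.7390] v=[-0.5964]
Step 19: x=[2.6578] v=[-0.5415]
Step 20: x=[2.5860] v=[-0.4787]
Step 21: x=[2.5247] v=[-0.4088]
Step 22: x=[2.4748] v=[-0.3330]
Step 23: x=[2.4370] v=[-0.2523]
Step 24: x=[2.4118] v=[-0.1679]
Step 25: x=[2.3997] v=[-0.0810]
Step 26: x=[2.4008] v=[0.0071]
First v>=0 after going negative at step 26, time=3.9000

Answer: 3.9000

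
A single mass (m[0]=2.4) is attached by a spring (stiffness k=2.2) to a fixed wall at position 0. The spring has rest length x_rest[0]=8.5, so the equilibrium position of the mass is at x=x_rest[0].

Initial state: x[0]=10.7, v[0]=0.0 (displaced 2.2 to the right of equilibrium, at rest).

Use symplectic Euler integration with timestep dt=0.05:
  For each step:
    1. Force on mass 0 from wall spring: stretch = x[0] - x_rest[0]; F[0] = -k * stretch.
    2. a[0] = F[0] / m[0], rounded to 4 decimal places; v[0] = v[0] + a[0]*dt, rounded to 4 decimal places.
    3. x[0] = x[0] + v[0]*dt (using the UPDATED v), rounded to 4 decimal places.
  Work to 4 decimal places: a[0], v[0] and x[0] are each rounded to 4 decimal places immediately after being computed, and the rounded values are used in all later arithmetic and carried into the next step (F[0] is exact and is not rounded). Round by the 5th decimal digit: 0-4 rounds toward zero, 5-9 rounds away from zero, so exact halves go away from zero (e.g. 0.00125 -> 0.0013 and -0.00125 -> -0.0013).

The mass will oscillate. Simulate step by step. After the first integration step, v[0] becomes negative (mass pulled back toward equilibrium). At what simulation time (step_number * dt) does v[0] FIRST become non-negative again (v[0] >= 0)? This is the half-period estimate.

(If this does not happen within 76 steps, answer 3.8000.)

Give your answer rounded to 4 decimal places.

Step 0: x=[10.7000] v=[0.0000]
Step 1: x=[10.6950] v=[-0.1008]
Step 2: x=[10.6849] v=[-0.2014]
Step 3: x=[10.6698] v=[-0.3015]
Step 4: x=[10.6498] v=[-0.4010]
Step 5: x=[10.6248] v=[-0.4995]
Step 6: x=[10.5950] v=[-0.5969]
Step 7: x=[10.5604] v=[-0.6929]
Step 8: x=[10.5210] v=[-0.7873]
Step 9: x=[10.4770] v=[-0.8799]
Step 10: x=[10.4285] v=[-0.9705]
Step 11: x=[10.3756] v=[-1.0589]
Step 12: x=[10.3184] v=[-1.1449]
Step 13: x=[10.2570] v=[-1.2282]
Step 14: x=[10.1916] v=[-1.3087]
Step 15: x=[10.1223] v=[-1.3862]
Step 16: x=[10.0493] v=[-1.4606]
Step 17: x=[9.9727] v=[-1.5316]
Step 18: x=[9.8927] v=[-1.5991]
Step 19: x=[9.8096] v=[-1.6629]
Step 20: x=[9.7235] v=[-1.7229]
Step 21: x=[9.6346] v=[-1.7790]
Step 22: x=[9.5431] v=[-1.8310]
Step 23: x=[9.4492] v=[-1.8788]
Step 24: x=[9.3531] v=[-1.9223]
Step 25: x=[9.2550] v=[-1.9614]
Step 26: x=[9.1552] v=[-1.9960]
Step 27: x=[9.0539] v=[-2.0260]
Step 28: x=[8.9513] v=[-2.0514]
Step 29: x=[8.8477] v=[-2.0721]
Step 30: x=[8.7433] v=[-2.0880]
Step 31: x=[8.6383] v=[-2.0992]
Step 32: x=[8.5330] v=[-2.1055]
Step 33: x=[8.4277] v=[-2.1070]
Step 34: x=[8.3225] v=[-2.1037]
Step 35: x=[8.2177] v=[-2.0956]
Step 36: x=[8.1136] v=[-2.0827]
Step 37: x=[8.0104] v=[-2.0650]
Step 38: x=[7.9083] v=[-2.0426]
Step 39: x=[7.8075] v=[-2.0155]
Step 40: x=[7.7083] v=[-1.9838]
Step 41: x=[7.6109] v=[-1.9475]
Step 42: x=[7.5156] v=[-1.9068]
Step 43: x=[7.4225] v=[-1.8617]
Step 44: x=[7.3319] v=[-1.8123]
Step 45: x=[7.2440] v=[-1.7588]
Step 46: x=[7.1589] v=[-1.7012]
Step 47: x=[7.0769] v=[-1.6397]
Step 48: x=[6.9982] v=[-1.5745]
Step 49: x=[6.9229] v=[-1.5057]
Step 50: x=[6.8512] v=[-1.4334]
Step 51: x=[6.7833] v=[-1.3578]
Step 52: x=[6.7193] v=[-1.2791]
Step 53: x=[6.6594] v=[-1.1975]
Step 54: x=[6.6037] v=[-1.1131]
Step 55: x=[6.5524] v=[-1.0262]
Step 56: x=[6.5056] v=[-0.9369]
Step 57: x=[6.4633] v=[-0.8455]
Step 58: x=[6.4257] v=[-0.7522]
Step 59: x=[6.3928] v=[-0.6571]
Step 60: x=[6.3648] v=[-0.5605]
Step 61: x=[6.3417] v=[-0.4626]
Step 62: x=[6.3235] v=[-0.3637]
Step 63: x=[6.3103] v=[-0.2639]
Step 64: x=[6.3021] v=[-0.1635]
Step 65: x=[6.2990] v=[-0.0628]
Step 66: x=[6.3009] v=[0.0381]
First v>=0 after going negative at step 66, time=3.3000

Answer: 3.3000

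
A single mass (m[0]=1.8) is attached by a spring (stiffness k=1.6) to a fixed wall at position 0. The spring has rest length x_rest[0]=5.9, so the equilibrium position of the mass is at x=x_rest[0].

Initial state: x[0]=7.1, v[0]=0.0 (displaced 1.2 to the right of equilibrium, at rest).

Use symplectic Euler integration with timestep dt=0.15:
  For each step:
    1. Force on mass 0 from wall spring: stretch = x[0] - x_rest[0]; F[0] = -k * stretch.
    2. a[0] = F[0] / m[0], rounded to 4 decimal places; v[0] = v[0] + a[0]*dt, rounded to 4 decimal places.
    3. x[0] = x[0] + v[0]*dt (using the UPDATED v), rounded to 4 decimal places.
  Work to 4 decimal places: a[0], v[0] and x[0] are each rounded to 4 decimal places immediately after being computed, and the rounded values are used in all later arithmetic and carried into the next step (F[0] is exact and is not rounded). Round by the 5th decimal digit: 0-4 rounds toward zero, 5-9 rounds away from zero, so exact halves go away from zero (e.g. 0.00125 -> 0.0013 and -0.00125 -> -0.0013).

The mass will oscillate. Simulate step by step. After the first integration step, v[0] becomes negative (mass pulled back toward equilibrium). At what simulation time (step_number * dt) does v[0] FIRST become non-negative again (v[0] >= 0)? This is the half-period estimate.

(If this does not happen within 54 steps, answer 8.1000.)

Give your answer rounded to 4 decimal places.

Answer: 3.4500

Derivation:
Step 0: x=[7.1000] v=[0.0000]
Step 1: x=[7.0760] v=[-0.1600]
Step 2: x=[7.0285] v=[-0.3168]
Step 3: x=[6.9584] v=[-0.4673]
Step 4: x=[6.8671] v=[-0.6084]
Step 5: x=[6.7565] v=[-0.7373]
Step 6: x=[6.6288] v=[-0.8515]
Step 7: x=[6.4865] v=[-0.9487]
Step 8: x=[6.3325] v=[-1.0269]
Step 9: x=[6.1698] v=[-1.0846]
Step 10: x=[6.0017] v=[-1.1206]
Step 11: x=[5.8316] v=[-1.1342]
Step 12: x=[5.6628] v=[-1.1251]
Step 13: x=[5.4988] v=[-1.0935]
Step 14: x=[5.3428] v=[-1.0400]
Step 15: x=[5.1979] v=[-0.9657]
Step 16: x=[5.0671] v=[-0.8721]
Step 17: x=[4.9530] v=[-0.7610]
Step 18: x=[4.8578] v=[-0.6347]
Step 19: x=[4.7834] v=[-0.4957]
Step 20: x=[4.7314] v=[-0.3468]
Step 21: x=[4.7028] v=[-0.1910]
Step 22: x=[4.6981] v=[-0.0314]
Step 23: x=[4.7174] v=[0.1289]
First v>=0 after going negative at step 23, time=3.4500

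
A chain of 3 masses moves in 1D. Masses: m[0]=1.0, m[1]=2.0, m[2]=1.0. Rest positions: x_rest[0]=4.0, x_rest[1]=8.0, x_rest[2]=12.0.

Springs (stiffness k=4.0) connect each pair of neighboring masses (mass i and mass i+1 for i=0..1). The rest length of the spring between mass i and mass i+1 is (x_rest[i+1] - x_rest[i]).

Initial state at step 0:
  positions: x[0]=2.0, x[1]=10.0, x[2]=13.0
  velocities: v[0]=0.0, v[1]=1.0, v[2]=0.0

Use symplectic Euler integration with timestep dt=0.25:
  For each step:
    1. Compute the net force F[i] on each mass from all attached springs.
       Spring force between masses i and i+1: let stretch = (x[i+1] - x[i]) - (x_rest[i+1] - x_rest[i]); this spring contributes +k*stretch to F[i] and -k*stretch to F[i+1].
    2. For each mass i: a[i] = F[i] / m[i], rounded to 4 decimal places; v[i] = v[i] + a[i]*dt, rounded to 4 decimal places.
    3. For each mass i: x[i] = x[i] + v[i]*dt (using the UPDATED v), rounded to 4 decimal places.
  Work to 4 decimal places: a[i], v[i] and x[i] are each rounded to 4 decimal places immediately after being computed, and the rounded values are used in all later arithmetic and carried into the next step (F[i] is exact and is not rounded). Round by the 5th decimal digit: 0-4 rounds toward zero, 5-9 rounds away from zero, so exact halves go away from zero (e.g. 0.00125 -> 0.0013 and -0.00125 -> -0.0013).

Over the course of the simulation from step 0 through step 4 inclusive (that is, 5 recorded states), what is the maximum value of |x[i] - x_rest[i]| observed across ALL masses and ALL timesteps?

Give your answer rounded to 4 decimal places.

Step 0: x=[2.0000 10.0000 13.0000] v=[0.0000 1.0000 0.0000]
Step 1: x=[3.0000 9.6250 13.2500] v=[4.0000 -1.5000 1.0000]
Step 2: x=[4.6563 8.8750 13.5938] v=[6.6250 -3.0000 1.3750]
Step 3: x=[6.3672 8.1875 13.7579] v=[6.8437 -2.7500 0.6562]
Step 4: x=[7.5332 7.9688 13.5294] v=[4.6640 -0.8750 -0.9142]
Max displacement = 3.5332

Answer: 3.5332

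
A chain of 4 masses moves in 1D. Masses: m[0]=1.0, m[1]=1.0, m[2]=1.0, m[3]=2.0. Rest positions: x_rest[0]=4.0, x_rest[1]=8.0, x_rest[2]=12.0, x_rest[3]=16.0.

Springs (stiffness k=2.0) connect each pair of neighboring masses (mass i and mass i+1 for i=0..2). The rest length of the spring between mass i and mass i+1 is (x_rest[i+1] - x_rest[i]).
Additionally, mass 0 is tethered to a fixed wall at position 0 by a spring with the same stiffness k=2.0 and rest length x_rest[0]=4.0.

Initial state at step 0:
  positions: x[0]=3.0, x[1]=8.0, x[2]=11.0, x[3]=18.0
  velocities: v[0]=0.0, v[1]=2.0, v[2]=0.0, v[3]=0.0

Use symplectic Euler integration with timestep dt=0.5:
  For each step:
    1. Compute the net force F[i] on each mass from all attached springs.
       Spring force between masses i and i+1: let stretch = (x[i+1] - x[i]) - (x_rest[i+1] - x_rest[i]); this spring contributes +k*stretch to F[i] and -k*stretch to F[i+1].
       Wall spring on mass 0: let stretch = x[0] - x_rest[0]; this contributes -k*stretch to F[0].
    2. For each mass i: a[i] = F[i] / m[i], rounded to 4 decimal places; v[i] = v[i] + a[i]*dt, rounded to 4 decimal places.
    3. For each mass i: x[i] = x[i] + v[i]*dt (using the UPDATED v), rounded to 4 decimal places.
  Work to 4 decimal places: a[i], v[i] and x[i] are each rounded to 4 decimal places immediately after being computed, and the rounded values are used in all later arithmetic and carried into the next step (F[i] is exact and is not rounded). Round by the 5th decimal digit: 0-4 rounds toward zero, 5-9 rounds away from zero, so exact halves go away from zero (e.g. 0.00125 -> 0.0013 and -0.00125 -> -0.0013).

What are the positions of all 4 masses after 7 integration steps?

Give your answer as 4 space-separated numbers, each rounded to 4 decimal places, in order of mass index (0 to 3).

Answer: 3.6949 7.1942 13.2046 17.2977

Derivation:
Step 0: x=[3.0000 8.0000 11.0000 18.0000] v=[0.0000 2.0000 0.0000 0.0000]
Step 1: x=[4.0000 8.0000 13.0000 17.2500] v=[2.0000 0.0000 4.0000 -1.5000]
Step 2: x=[5.0000 8.5000 14.6250 16.4375] v=[2.0000 1.0000 3.2500 -1.6250]
Step 3: x=[5.2500 10.3125 14.0938 16.1719] v=[0.5000 3.6250 -1.0625 -0.5313]
Step 4: x=[5.4063 11.4844 12.7110 16.3868] v=[0.3125 2.3438 -2.7657 0.4297]
Step 5: x=[5.8985 10.2306 12.5528 16.6827] v=[0.9843 -2.5077 -0.3165 0.5918]
Step 6: x=[5.6075 7.9718 13.2984 16.9462] v=[-0.5821 -4.5176 1.4912 0.5269]
Step 7: x=[3.6949 7.1942 13.2046 17.2977] v=[-3.8253 -1.5553 -0.1876 0.7030]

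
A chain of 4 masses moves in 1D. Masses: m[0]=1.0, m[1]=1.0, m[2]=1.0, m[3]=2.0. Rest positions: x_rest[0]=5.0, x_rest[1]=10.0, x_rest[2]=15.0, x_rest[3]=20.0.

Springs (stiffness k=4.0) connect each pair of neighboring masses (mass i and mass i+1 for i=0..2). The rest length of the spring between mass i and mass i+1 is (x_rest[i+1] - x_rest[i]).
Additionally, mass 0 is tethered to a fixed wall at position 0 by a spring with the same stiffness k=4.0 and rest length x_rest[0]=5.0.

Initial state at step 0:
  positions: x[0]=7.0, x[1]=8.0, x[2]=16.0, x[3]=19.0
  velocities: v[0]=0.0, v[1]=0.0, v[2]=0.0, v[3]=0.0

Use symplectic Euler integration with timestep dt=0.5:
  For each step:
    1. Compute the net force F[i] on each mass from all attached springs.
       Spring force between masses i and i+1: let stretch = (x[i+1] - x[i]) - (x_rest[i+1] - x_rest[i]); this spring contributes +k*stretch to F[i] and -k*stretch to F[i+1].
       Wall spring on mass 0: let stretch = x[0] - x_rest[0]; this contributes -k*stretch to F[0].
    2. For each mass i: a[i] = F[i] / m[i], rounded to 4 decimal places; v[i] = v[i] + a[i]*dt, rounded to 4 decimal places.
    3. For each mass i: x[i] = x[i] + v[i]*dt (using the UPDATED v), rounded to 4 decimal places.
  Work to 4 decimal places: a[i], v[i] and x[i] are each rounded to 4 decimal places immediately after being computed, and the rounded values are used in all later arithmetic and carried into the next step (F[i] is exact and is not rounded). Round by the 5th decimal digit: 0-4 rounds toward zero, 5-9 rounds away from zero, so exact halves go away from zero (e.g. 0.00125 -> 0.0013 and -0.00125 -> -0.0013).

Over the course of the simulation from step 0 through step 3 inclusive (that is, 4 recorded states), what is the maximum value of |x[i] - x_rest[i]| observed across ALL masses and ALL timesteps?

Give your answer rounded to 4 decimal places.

Answer: 6.0000

Derivation:
Step 0: x=[7.0000 8.0000 16.0000 19.0000] v=[0.0000 0.0000 0.0000 0.0000]
Step 1: x=[1.0000 15.0000 11.0000 20.0000] v=[-12.0000 14.0000 -10.0000 2.0000]
Step 2: x=[8.0000 4.0000 19.0000 19.0000] v=[14.0000 -22.0000 16.0000 -2.0000]
Step 3: x=[3.0000 12.0000 12.0000 20.5000] v=[-10.0000 16.0000 -14.0000 3.0000]
Max displacement = 6.0000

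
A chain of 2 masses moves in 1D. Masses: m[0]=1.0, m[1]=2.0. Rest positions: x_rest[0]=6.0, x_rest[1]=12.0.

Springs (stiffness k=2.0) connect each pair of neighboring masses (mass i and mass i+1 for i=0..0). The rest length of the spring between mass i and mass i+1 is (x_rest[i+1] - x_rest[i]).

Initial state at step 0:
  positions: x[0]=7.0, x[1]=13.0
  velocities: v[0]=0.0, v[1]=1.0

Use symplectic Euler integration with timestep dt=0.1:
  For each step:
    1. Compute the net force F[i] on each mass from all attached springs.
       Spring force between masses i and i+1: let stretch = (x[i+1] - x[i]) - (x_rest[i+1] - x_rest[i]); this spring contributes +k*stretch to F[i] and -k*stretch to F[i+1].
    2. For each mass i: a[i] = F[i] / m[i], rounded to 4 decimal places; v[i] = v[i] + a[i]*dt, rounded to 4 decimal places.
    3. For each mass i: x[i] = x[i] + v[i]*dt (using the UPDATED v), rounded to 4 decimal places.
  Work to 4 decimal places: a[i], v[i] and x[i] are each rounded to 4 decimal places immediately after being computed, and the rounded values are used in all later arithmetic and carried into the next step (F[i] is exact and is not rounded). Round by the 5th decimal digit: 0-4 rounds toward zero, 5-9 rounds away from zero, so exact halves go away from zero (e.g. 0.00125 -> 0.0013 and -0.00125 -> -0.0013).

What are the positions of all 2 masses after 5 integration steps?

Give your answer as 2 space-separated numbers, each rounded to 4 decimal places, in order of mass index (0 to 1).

Answer: 7.0387 13.4806

Derivation:
Step 0: x=[7.0000 13.0000] v=[0.0000 1.0000]
Step 1: x=[7.0000 13.1000] v=[0.0000 1.0000]
Step 2: x=[7.0020 13.1990] v=[0.0200 0.9900]
Step 3: x=[7.0079 13.2960] v=[0.0594 0.9703]
Step 4: x=[7.0196 13.3902] v=[0.1170 0.9415]
Step 5: x=[7.0387 13.4806] v=[0.1911 0.9044]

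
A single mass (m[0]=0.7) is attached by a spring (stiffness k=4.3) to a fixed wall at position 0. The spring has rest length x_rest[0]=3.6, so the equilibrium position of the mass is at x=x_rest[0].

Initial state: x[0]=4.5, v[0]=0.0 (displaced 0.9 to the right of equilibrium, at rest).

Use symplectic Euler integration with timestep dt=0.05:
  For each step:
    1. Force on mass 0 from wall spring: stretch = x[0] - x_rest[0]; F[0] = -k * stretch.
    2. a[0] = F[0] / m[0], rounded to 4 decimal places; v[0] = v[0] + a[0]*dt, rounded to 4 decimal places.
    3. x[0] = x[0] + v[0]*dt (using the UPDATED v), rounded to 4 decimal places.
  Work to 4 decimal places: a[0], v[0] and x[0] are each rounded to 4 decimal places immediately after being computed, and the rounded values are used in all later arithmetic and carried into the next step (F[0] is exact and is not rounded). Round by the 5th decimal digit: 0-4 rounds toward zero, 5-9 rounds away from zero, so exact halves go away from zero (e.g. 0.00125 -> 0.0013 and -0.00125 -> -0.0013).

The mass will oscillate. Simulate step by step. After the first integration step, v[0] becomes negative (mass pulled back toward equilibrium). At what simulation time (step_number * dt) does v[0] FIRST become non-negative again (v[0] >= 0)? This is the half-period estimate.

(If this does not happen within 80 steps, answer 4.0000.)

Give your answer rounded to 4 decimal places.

Step 0: x=[4.5000] v=[0.0000]
Step 1: x=[4.4862] v=[-0.2764]
Step 2: x=[4.4588] v=[-0.5486]
Step 3: x=[4.4182] v=[-0.8124]
Step 4: x=[4.3650] v=[-1.0637]
Step 5: x=[4.3001] v=[-1.2987]
Step 6: x=[4.2244] v=[-1.5137]
Step 7: x=[4.1391] v=[-1.7055]
Step 8: x=[4.0455] v=[-1.8711]
Step 9: x=[3.9451] v=[-2.0079]
Step 10: x=[3.8394] v=[-2.1139]
Step 11: x=[3.7300] v=[-2.1874]
Step 12: x=[3.6186] v=[-2.2273]
Step 13: x=[3.5070] v=[-2.2330]
Step 14: x=[3.3968] v=[-2.2044]
Step 15: x=[3.2897] v=[-2.1420]
Step 16: x=[3.1874] v=[-2.0467]
Step 17: x=[3.0914] v=[-1.9200]
Step 18: x=[3.0032] v=[-1.7638]
Step 19: x=[2.9242] v=[-1.5805]
Step 20: x=[2.8556] v=[-1.3729]
Step 21: x=[2.7984] v=[-1.1443]
Step 22: x=[2.7535] v=[-0.8981]
Step 23: x=[2.7216] v=[-0.6381]
Step 24: x=[2.7032] v=[-0.3683]
Step 25: x=[2.6986] v=[-0.0929]
Step 26: x=[2.7078] v=[0.1840]
First v>=0 after going negative at step 26, time=1.3000

Answer: 1.3000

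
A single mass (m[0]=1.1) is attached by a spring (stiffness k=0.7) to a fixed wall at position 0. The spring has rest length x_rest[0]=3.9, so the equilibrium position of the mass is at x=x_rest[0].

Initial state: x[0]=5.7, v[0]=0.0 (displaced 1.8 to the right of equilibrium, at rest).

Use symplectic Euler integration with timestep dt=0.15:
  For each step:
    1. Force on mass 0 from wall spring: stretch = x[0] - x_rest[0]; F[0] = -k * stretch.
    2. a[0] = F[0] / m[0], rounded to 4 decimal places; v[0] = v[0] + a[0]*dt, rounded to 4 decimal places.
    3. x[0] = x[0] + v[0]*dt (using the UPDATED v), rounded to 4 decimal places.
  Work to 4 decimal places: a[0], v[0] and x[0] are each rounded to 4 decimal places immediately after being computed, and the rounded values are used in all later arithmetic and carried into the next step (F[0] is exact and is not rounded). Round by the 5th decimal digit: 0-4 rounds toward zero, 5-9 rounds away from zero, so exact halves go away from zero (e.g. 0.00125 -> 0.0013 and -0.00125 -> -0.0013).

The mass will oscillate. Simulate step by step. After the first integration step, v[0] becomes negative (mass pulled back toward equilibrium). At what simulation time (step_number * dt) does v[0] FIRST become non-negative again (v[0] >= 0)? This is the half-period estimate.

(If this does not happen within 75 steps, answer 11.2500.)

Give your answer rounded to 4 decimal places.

Answer: 4.0500

Derivation:
Step 0: x=[5.7000] v=[0.0000]
Step 1: x=[5.6742] v=[-0.1718]
Step 2: x=[5.6230] v=[-0.3412]
Step 3: x=[5.5471] v=[-0.5057]
Step 4: x=[5.4477] v=[-0.6629]
Step 5: x=[5.3261] v=[-0.8106]
Step 6: x=[5.1841] v=[-0.9467]
Step 7: x=[5.0237] v=[-1.0693]
Step 8: x=[4.8472] v=[-1.1766]
Step 9: x=[4.6572] v=[-1.2670]
Step 10: x=[4.4563] v=[-1.3393]
Step 11: x=[4.2474] v=[-1.3924]
Step 12: x=[4.0336] v=[-1.4256]
Step 13: x=[3.8178] v=[-1.4384]
Step 14: x=[3.6032] v=[-1.4306]
Step 15: x=[3.3929] v=[-1.4023]
Step 16: x=[3.1898] v=[-1.3539]
Step 17: x=[2.9969] v=[-1.2861]
Step 18: x=[2.8169] v=[-1.1999]
Step 19: x=[2.6524] v=[-1.0965]
Step 20: x=[2.5058] v=[-0.9774]
Step 21: x=[2.3792] v=[-0.8443]
Step 22: x=[2.2743] v=[-0.6991]
Step 23: x=[2.1927] v=[-0.5439]
Step 24: x=[2.1356] v=[-0.3809]
Step 25: x=[2.1037] v=[-0.2125]
Step 26: x=[2.0976] v=[-0.0410]
Step 27: x=[2.1173] v=[0.1311]
First v>=0 after going negative at step 27, time=4.0500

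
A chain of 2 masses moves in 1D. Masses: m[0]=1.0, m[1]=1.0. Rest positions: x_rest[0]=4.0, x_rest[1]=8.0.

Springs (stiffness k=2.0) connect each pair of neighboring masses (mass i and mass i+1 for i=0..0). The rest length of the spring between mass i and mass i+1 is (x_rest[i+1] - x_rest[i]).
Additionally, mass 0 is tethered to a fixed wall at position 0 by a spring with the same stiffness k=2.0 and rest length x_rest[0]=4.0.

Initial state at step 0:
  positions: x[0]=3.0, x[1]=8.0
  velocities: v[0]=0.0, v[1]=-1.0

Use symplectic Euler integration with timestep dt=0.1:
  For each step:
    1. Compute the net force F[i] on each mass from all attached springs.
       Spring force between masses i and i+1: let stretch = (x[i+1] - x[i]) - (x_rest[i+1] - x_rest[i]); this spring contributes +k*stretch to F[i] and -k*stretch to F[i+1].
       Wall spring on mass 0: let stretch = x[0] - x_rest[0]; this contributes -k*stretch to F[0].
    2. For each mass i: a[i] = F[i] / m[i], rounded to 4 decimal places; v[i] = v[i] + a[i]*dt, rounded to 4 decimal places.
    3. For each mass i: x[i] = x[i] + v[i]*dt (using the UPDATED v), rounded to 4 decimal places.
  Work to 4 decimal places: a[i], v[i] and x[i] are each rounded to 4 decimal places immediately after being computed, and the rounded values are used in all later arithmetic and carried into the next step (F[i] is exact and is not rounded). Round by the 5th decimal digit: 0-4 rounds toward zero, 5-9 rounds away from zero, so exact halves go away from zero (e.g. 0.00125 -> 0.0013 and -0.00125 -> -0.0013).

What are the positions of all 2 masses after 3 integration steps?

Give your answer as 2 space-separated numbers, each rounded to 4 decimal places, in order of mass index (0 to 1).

Step 0: x=[3.0000 8.0000] v=[0.0000 -1.0000]
Step 1: x=[3.0400 7.8800] v=[0.4000 -1.2000]
Step 2: x=[3.1160 7.7432] v=[0.7600 -1.3680]
Step 3: x=[3.2222 7.5939] v=[1.0622 -1.4934]

Answer: 3.2222 7.5939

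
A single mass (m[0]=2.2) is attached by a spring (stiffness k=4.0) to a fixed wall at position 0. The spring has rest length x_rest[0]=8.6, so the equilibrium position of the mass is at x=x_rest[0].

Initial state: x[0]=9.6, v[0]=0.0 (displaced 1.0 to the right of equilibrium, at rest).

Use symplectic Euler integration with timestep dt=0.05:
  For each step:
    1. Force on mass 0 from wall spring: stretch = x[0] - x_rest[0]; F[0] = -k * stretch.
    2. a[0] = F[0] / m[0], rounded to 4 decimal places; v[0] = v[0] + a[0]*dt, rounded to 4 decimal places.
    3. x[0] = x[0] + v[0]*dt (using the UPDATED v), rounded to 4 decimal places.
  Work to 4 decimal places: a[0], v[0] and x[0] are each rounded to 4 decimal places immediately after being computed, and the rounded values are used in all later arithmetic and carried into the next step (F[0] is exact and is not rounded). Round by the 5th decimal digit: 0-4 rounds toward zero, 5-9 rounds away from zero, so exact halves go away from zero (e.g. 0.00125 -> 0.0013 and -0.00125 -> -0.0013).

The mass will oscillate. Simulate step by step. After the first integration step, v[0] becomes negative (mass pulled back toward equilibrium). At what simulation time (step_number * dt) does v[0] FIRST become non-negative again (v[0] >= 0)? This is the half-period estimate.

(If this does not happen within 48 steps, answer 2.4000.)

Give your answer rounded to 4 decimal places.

Step 0: x=[9.6000] v=[0.0000]
Step 1: x=[9.5955] v=[-0.0909]
Step 2: x=[9.5864] v=[-0.1814]
Step 3: x=[9.5728] v=[-0.2711]
Step 4: x=[9.5548] v=[-0.3595]
Step 5: x=[9.5325] v=[-0.4463]
Step 6: x=[9.5059] v=[-0.5311]
Step 7: x=[9.4752] v=[-0.6135]
Step 8: x=[9.4405] v=[-0.6931]
Step 9: x=[9.4020] v=[-0.7695]
Step 10: x=[9.3599] v=[-0.8424]
Step 11: x=[9.3143] v=[-0.9115]
Step 12: x=[9.2655] v=[-0.9764]
Step 13: x=[9.2137] v=[-1.0369]
Step 14: x=[9.1591] v=[-1.0927]
Step 15: x=[9.1019] v=[-1.1435]
Step 16: x=[9.0424] v=[-1.1891]
Step 17: x=[8.9809] v=[-1.2293]
Step 18: x=[8.9177] v=[-1.2639]
Step 19: x=[8.8531] v=[-1.2928]
Step 20: x=[8.7873] v=[-1.3158]
Step 21: x=[8.7207] v=[-1.3328]
Step 22: x=[8.6535] v=[-1.3438]
Step 23: x=[8.5861] v=[-1.3487]
Step 24: x=[8.5187] v=[-1.3474]
Step 25: x=[8.4517] v=[-1.3400]
Step 26: x=[8.3854] v=[-1.3265]
Step 27: x=[8.3201] v=[-1.3070]
Step 28: x=[8.2560] v=[-1.2816]
Step 29: x=[8.1935] v=[-1.2503]
Step 30: x=[8.1328] v=[-1.2133]
Step 31: x=[8.0743] v=[-1.1708]
Step 32: x=[8.0182] v=[-1.1230]
Step 33: x=[7.9647] v=[-1.0701]
Step 34: x=[7.9141] v=[-1.0123]
Step 35: x=[7.8666] v=[-0.9499]
Step 36: x=[7.8224] v=[-0.8832]
Step 37: x=[7.7818] v=[-0.8125]
Step 38: x=[7.7449] v=[-0.7381]
Step 39: x=[7.7119] v=[-0.6604]
Step 40: x=[7.6829] v=[-0.5797]
Step 41: x=[7.6581] v=[-0.4963]
Step 42: x=[7.6376] v=[-0.4107]
Step 43: x=[7.6214] v=[-0.3232]
Step 44: x=[7.6097] v=[-0.2342]
Step 45: x=[7.6025] v=[-0.1442]
Step 46: x=[7.5998] v=[-0.0535]
Step 47: x=[7.6017] v=[0.0374]
First v>=0 after going negative at step 47, time=2.3500

Answer: 2.3500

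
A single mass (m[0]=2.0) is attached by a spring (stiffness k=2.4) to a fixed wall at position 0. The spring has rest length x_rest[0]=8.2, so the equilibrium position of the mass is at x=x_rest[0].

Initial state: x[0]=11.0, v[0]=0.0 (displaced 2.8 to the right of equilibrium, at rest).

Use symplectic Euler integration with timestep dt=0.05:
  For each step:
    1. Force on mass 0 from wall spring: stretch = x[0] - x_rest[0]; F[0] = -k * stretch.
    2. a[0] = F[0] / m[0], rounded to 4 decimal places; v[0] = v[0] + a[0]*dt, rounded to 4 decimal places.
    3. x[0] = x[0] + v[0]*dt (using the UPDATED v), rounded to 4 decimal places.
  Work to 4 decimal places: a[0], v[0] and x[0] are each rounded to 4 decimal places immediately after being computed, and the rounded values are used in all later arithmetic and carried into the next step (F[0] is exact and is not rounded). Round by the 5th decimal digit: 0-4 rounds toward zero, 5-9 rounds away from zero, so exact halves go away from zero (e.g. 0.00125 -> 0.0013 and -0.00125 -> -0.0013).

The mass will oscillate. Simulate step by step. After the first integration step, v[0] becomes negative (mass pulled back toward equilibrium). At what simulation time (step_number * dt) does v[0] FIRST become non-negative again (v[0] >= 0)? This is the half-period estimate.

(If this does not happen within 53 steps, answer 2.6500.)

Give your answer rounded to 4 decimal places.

Answer: 2.6500

Derivation:
Step 0: x=[11.0000] v=[0.0000]
Step 1: x=[10.9916] v=[-0.1680]
Step 2: x=[10.9748] v=[-0.3355]
Step 3: x=[10.9497] v=[-0.5020]
Step 4: x=[10.9164] v=[-0.6670]
Step 5: x=[10.8749] v=[-0.8300]
Step 6: x=[10.8254] v=[-0.9905]
Step 7: x=[10.7680] v=[-1.1480]
Step 8: x=[10.7029] v=[-1.3021]
Step 9: x=[10.6303] v=[-1.4523]
Step 10: x=[10.5504] v=[-1.5981]
Step 11: x=[10.4634] v=[-1.7391]
Step 12: x=[10.3697] v=[-1.8749]
Step 13: x=[10.2694] v=[-2.0051]
Step 14: x=[10.1629] v=[-2.1293]
Step 15: x=[10.0505] v=[-2.2471]
Step 16: x=[9.9326] v=[-2.3581]
Step 17: x=[9.8095] v=[-2.4621]
Step 18: x=[9.6816] v=[-2.5587]
Step 19: x=[9.5492] v=[-2.6476]
Step 20: x=[9.4128] v=[-2.7286]
Step 21: x=[9.2727] v=[-2.8014]
Step 22: x=[9.1294] v=[-2.8658]
Step 23: x=[8.9833] v=[-2.9216]
Step 24: x=[8.8349] v=[-2.9686]
Step 25: x=[8.6846] v=[-3.0067]
Step 26: x=[8.5328] v=[-3.0358]
Step 27: x=[8.3800] v=[-3.0558]
Step 28: x=[8.2267] v=[-3.0666]
Step 29: x=[8.0733] v=[-3.0682]
Step 30: x=[7.9203] v=[-3.0606]
Step 31: x=[7.7681] v=[-3.0438]
Step 32: x=[7.6172] v=[-3.0179]
Step 33: x=[7.4681] v=[-2.9829]
Step 34: x=[7.3212] v=[-2.9390]
Step 35: x=[7.1769] v=[-2.8863]
Step 36: x=[7.0357] v=[-2.8249]
Step 37: x=[6.8980] v=[-2.7550]
Step 38: x=[6.7642] v=[-2.6769]
Step 39: x=[6.6347] v=[-2.5908]
Step 40: x=[6.5099] v=[-2.4969]
Step 41: x=[6.3901] v=[-2.3955]
Step 42: x=[6.2758] v=[-2.2869]
Step 43: x=[6.1672] v=[-2.1715]
Step 44: x=[6.0647] v=[-2.0495]
Step 45: x=[5.9686] v=[-1.9214]
Step 46: x=[5.8792] v=[-1.7875]
Step 47: x=[5.7968] v=[-1.6483]
Step 48: x=[5.7216] v=[-1.5041]
Step 49: x=[5.6538] v=[-1.3554]
Step 50: x=[5.5937] v=[-1.2026]
Step 51: x=[5.5414] v=[-1.0462]
Step 52: x=[5.4971] v=[-0.8867]
Step 53: x=[5.4609] v=[-0.7245]
v[0] did not become non-negative within 53 steps; using fallback time=2.6500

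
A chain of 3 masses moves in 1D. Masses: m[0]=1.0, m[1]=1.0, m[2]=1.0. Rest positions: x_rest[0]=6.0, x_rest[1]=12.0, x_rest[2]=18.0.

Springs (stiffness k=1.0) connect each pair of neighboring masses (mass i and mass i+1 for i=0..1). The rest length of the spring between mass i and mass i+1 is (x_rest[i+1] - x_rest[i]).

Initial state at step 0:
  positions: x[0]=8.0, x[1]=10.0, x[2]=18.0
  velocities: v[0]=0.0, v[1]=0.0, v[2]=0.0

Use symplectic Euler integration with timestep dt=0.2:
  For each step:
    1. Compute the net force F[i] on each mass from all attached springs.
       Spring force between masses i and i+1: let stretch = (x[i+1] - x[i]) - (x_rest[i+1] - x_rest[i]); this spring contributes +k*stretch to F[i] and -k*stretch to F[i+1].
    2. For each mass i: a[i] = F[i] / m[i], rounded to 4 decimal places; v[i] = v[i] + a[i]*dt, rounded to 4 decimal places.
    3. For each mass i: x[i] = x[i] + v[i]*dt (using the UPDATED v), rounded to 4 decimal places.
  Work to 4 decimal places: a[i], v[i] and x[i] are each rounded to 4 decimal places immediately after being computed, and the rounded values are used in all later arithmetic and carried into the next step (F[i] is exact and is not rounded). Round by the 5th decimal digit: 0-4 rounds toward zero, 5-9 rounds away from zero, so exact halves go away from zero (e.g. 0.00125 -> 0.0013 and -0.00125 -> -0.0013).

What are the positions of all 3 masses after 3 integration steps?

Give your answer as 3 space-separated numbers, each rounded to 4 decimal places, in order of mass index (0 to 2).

Answer: 7.1182 11.2995 17.5823

Derivation:
Step 0: x=[8.0000 10.0000 18.0000] v=[0.0000 0.0000 0.0000]
Step 1: x=[7.8400 10.2400 17.9200] v=[-0.8000 1.2000 -0.4000]
Step 2: x=[7.5360 10.6912 17.7728] v=[-1.5200 2.2560 -0.7360]
Step 3: x=[7.1182 11.2995 17.5823] v=[-2.0890 3.0413 -0.9523]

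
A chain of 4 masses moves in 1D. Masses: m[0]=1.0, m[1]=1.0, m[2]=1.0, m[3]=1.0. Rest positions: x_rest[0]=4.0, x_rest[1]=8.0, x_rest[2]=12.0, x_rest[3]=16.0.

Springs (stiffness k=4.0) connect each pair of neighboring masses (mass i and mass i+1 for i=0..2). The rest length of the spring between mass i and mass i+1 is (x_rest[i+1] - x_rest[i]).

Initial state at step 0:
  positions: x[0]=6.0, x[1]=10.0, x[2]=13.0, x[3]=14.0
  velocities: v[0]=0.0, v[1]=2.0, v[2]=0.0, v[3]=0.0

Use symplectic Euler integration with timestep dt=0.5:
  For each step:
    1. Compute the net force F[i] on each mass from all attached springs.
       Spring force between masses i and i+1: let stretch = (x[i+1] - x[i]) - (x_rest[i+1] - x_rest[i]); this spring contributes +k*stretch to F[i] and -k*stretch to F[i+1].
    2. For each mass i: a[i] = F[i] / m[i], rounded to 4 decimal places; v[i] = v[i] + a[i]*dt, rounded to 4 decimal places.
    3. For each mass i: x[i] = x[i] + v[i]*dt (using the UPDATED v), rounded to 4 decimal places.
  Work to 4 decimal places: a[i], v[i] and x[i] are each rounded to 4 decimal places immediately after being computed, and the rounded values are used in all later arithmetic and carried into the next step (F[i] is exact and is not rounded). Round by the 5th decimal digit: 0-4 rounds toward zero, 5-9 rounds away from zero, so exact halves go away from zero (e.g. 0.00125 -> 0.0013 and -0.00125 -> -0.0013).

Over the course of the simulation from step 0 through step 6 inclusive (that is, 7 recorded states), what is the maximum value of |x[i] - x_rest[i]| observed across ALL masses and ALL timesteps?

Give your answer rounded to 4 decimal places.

Answer: 3.0000

Derivation:
Step 0: x=[6.0000 10.0000 13.0000 14.0000] v=[0.0000 2.0000 0.0000 0.0000]
Step 1: x=[6.0000 10.0000 11.0000 17.0000] v=[0.0000 0.0000 -4.0000 6.0000]
Step 2: x=[6.0000 7.0000 14.0000 18.0000] v=[0.0000 -6.0000 6.0000 2.0000]
Step 3: x=[3.0000 10.0000 14.0000 19.0000] v=[-6.0000 6.0000 0.0000 2.0000]
Step 4: x=[3.0000 10.0000 15.0000 19.0000] v=[0.0000 0.0000 2.0000 0.0000]
Step 5: x=[6.0000 8.0000 15.0000 19.0000] v=[6.0000 -4.0000 0.0000 0.0000]
Step 6: x=[7.0000 11.0000 12.0000 19.0000] v=[2.0000 6.0000 -6.0000 0.0000]
Max displacement = 3.0000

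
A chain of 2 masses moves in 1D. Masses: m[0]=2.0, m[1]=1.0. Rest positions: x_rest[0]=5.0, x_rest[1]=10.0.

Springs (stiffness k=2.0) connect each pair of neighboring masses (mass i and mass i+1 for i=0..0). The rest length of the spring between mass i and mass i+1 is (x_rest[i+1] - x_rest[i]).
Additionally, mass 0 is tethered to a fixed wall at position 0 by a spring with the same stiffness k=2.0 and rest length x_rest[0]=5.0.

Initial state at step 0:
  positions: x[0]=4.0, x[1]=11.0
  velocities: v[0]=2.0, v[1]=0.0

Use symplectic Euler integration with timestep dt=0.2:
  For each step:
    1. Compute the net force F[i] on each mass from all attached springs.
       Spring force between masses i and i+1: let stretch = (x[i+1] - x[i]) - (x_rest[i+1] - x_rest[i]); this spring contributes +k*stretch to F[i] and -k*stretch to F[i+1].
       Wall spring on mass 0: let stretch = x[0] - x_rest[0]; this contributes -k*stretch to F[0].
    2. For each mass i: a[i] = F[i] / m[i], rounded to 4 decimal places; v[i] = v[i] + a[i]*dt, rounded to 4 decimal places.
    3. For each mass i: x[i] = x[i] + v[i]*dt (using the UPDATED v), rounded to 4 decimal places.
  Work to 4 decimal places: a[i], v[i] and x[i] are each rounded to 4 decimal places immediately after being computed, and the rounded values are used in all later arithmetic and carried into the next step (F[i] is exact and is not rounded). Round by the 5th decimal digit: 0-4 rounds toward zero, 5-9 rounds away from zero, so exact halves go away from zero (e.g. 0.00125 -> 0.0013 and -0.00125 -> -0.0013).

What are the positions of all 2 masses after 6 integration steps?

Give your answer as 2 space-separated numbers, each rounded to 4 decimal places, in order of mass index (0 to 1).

Answer: 7.0473 9.8263

Derivation:
Step 0: x=[4.0000 11.0000] v=[2.0000 0.0000]
Step 1: x=[4.5200 10.8400] v=[2.6000 -0.8000]
Step 2: x=[5.1120 10.5744] v=[2.9600 -1.3280]
Step 3: x=[5.7180 10.2718] v=[3.0301 -1.5130]
Step 4: x=[6.2775 10.0049] v=[2.7973 -1.3345]
Step 5: x=[6.7350 9.8398] v=[2.2873 -0.8255]
Step 6: x=[7.0473 9.8263] v=[1.5613 -0.0674]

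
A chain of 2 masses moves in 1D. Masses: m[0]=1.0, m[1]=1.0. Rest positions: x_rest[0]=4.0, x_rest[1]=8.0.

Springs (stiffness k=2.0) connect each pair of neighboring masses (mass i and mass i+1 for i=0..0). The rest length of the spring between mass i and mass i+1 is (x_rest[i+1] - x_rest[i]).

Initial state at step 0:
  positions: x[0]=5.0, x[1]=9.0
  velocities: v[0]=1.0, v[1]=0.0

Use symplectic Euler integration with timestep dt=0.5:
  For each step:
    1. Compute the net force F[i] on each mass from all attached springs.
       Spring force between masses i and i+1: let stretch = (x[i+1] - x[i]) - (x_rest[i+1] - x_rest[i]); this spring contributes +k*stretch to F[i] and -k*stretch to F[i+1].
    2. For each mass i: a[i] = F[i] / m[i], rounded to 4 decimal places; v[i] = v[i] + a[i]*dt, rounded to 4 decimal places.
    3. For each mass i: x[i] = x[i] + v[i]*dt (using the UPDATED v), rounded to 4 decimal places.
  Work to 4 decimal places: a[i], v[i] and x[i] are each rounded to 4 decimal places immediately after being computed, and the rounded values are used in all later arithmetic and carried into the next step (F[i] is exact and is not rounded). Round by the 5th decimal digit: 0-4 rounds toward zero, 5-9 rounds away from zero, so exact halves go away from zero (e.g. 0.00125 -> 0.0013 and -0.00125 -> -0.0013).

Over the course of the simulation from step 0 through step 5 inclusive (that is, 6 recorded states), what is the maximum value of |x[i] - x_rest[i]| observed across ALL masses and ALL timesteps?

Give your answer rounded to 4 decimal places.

Answer: 2.5000

Derivation:
Step 0: x=[5.0000 9.0000] v=[1.0000 0.0000]
Step 1: x=[5.5000 9.0000] v=[1.0000 0.0000]
Step 2: x=[5.7500 9.2500] v=[0.5000 0.5000]
Step 3: x=[5.7500 9.7500] v=[0.0000 1.0000]
Step 4: x=[5.7500 10.2500] v=[0.0000 1.0000]
Step 5: x=[6.0000 10.5000] v=[0.5000 0.5000]
Max displacement = 2.5000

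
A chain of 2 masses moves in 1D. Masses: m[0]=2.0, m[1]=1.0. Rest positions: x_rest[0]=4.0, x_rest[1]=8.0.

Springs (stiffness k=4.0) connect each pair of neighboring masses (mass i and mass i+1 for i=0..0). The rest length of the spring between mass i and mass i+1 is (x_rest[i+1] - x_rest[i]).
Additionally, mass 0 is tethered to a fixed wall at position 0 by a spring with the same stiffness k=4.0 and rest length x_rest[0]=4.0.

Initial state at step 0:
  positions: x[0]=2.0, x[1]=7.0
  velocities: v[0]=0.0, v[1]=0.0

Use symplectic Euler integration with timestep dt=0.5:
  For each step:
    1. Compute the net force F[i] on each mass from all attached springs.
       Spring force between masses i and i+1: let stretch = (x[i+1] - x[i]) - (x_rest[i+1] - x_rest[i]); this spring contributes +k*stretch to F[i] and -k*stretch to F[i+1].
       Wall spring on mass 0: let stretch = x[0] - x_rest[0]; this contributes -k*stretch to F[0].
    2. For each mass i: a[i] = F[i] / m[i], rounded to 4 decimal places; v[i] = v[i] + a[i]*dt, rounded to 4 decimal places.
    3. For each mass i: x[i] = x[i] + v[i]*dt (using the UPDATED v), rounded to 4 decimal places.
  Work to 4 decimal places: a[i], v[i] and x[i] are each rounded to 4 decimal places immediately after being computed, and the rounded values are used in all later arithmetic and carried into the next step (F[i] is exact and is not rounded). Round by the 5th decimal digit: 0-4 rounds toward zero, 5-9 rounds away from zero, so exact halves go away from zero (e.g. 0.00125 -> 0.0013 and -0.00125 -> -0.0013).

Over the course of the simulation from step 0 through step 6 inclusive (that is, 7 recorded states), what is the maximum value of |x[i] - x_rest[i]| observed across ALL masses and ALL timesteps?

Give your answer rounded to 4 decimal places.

Answer: 2.7500

Derivation:
Step 0: x=[2.0000 7.0000] v=[0.0000 0.0000]
Step 1: x=[3.5000 6.0000] v=[3.0000 -2.0000]
Step 2: x=[4.5000 6.5000] v=[2.0000 1.0000]
Step 3: x=[4.2500 9.0000] v=[-0.5000 5.0000]
Step 4: x=[4.2500 10.7500] v=[0.0000 3.5000]
Step 5: x=[5.3750 10.0000] v=[2.2500 -1.5000]
Step 6: x=[6.1250 8.6250] v=[1.5000 -2.7500]
Max displacement = 2.7500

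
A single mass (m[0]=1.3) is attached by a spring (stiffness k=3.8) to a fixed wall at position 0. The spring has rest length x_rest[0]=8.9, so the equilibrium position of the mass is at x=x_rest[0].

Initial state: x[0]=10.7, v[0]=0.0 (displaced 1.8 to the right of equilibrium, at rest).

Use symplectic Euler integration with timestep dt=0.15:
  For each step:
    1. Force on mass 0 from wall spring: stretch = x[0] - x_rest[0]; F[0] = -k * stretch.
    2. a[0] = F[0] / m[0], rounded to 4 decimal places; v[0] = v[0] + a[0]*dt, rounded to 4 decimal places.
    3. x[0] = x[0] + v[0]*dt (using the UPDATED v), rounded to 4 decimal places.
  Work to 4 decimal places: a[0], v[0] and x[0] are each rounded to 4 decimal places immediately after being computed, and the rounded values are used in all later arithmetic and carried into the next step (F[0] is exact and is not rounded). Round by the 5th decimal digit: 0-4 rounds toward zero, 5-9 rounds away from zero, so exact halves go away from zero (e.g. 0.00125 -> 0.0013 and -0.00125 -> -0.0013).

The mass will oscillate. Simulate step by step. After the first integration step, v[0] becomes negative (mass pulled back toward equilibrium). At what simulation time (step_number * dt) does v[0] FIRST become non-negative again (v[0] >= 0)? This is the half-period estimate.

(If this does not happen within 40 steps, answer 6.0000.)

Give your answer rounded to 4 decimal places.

Answer: 1.9500

Derivation:
Step 0: x=[10.7000] v=[0.0000]
Step 1: x=[10.5816] v=[-0.7892]
Step 2: x=[10.3526] v=[-1.5265]
Step 3: x=[10.0281] v=[-2.1634]
Step 4: x=[9.6294] v=[-2.6580]
Step 5: x=[9.1827] v=[-2.9778]
Step 6: x=[8.7174] v=[-3.1018]
Step 7: x=[8.2641] v=[-3.0217]
Step 8: x=[7.8527] v=[-2.7429]
Step 9: x=[7.5101] v=[-2.2837]
Step 10: x=[7.2590] v=[-1.6743]
Step 11: x=[7.1158] v=[-0.9548]
Step 12: x=[7.0899] v=[-0.1725]
Step 13: x=[7.1831] v=[0.6212]
First v>=0 after going negative at step 13, time=1.9500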